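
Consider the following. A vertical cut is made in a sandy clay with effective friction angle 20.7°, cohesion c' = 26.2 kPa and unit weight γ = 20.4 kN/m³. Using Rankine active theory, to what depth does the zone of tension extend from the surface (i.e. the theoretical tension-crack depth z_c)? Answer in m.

3.72 m

K_a = tan²(45° − 20.7°/2) = 0.4777; √K_a = 0.6911.
The active pressure is zero where K_a γ z = 2c√K_a, so z_c = 2c/(γ√K_a) = 2×26.2/(20.4×0.6911) = 3.716 m.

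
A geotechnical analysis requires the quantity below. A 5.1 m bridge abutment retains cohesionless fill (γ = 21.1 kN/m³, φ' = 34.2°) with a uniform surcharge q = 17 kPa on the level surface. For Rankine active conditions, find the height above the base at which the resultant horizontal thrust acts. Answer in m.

K_a = 0.2803.
Triangular part P₁ = ½K_aγH² = 76.93 at H/3 = 1.700 m; rectangular part P₂ = K_a q H = 24.31 at H/2 = 2.550 m.
ȳ = (P₁·1.700 + P₂·2.550)/(P₁+P₂) = 1.904 m.

1.90 m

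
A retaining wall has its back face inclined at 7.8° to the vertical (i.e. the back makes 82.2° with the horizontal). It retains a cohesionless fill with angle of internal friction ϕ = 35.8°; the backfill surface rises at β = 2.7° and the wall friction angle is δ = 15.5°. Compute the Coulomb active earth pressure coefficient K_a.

0.305

K_a = sin²(α+φ) / [sin²α · sin(α−δ) · (1 + √{sin(φ+δ)sin(φ−β) / (sin(α−δ)sin(α+β))})²].
With α = 82.2°, φ = 35.8°, δ = 15.5°, β = 2.7°: K_a = 0.3055.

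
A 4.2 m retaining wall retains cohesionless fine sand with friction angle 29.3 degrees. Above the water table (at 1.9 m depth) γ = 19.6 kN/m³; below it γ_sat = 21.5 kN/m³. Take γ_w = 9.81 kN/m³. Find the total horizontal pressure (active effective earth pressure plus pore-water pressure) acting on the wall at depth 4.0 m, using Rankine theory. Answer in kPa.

K_a = (1 − sin φ)/(1 + sin φ) = 0.3428.
γ' = 21.5 − 9.81 = 11.69 kN/m³.
Effective vertical stress at 4.0 m: σ'_v = 19.6×1.9 + 11.69×2.10 = 61.79 kPa.
σ'_h = K_a σ'_v = 0.3428 × 61.79 = 21.18 kPa; u = γ_w × 2.10 = 20.60 kPa.
Total σ_h = 21.18 + 20.60 = 41.78 kPa.

41.8 kPa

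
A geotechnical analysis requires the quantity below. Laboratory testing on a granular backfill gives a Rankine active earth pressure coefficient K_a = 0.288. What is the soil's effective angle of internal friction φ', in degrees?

33.6°

K_a = tan²(45° − φ/2) ⇒ 45° − φ/2 = arctan(√0.288) = 28.22°.
φ = 2(45° − 28.22°) = 33.56°.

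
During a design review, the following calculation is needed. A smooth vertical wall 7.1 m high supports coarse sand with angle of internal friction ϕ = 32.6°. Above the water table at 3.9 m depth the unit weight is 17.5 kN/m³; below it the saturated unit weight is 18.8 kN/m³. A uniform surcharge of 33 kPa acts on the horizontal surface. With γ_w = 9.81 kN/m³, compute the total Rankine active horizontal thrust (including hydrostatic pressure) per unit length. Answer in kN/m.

K_a = tan²(45° − φ/2) = 0.2997.
γ' = 18.8 − 9.81 = 8.990 kN/m³. h₂ = H − d_w = 3.2 m.
σ'_h: at surface K_a·q = 9.891; at WT K_a(q+γd_w) = 30.35; at base K_a(q+γd_w+γ'h₂) = 38.97 kPa.
P₁ = ½(9.891+30.35)×3.9 = 78.47; P₂ = ½(30.35+38.97)×3.2 = 110.9; P_w = ½γ_w h₂² = 50.23.
Total = 78.47+110.9+50.23 = 239.6 kN/m.

240 kN/m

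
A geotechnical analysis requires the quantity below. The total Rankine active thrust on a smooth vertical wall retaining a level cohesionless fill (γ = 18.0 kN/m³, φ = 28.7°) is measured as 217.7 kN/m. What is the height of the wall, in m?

8.30 m

K_a = 0.3511. P_a = ½ K_a γ H² ⇒ H = √(2P_a/(K_a γ)).
H = √(2×217.7/(0.3511×18.0)) = 8.300 m.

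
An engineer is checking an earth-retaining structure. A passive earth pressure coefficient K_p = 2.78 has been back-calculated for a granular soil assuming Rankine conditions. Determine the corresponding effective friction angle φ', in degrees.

K_p = (1+sin φ)/(1−sin φ) ⇒ sin φ = (K_p − 1)/(K_p + 1) = 0.4709.
φ = arcsin(0.4709) = 28.09°.

28.1°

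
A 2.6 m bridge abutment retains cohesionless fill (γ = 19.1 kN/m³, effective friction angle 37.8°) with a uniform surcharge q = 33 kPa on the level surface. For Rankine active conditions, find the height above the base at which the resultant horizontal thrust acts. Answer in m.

1.11 m

K_a = 0.2400.
Triangular part P₁ = ½K_aγH² = 15.49 at H/3 = 0.8667 m; rectangular part P₂ = K_a q H = 20.59 at H/2 = 1.300 m.
ȳ = (P₁·0.8667 + P₂·1.300)/(P₁+P₂) = 1.114 m.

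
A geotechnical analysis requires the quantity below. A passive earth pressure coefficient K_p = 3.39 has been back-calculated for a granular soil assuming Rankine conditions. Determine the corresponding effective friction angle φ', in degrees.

K_p = (1+sin φ)/(1−sin φ) ⇒ sin φ = (K_p − 1)/(K_p + 1) = 0.5444.
φ = arcsin(0.5444) = 32.98°.

33.0°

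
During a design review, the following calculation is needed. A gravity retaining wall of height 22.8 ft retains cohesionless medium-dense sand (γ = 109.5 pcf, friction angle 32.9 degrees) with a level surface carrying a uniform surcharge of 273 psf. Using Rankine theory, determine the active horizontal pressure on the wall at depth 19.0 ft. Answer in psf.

K_a = (1 − sin φ)/(1 + sin φ) = 0.2960.
σ_v = γz + q = 109.5 × 19.0 + 273 = 2354 psf.
σ_h = K_a σ_v = 0.2960 × 2354 = 696.7 psf.

697 psf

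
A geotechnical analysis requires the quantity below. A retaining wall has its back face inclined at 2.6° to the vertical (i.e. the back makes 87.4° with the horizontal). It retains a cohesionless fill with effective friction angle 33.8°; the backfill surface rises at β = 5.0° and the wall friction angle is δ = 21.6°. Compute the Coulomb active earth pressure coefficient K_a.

K_a = sin²(α+φ) / [sin²α · sin(α−δ) · (1 + √{sin(φ+δ)sin(φ−β) / (sin(α−δ)sin(α+β))})²].
With α = 87.4°, φ = 33.8°, δ = 21.6°, β = 5.0°: K_a = 0.2918.

0.292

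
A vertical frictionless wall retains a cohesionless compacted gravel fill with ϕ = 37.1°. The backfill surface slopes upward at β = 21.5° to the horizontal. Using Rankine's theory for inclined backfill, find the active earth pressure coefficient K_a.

0.298

K_a = cos β · (cos β − √(cos²β − cos²φ)) / (cos β + √(cos²β − cos²φ)).
cos β = 0.9304, cos φ = 0.7976, √(cos²β − cos²φ) = 0.4791.
K_a = 0.9304 × (0.9304 − 0.4791)/(0.9304 + 0.4791) = 0.2979.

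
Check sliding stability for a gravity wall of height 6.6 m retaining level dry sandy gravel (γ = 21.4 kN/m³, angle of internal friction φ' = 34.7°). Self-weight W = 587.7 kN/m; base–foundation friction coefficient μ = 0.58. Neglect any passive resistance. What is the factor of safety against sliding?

K_a = tan²(45° − 34.7°/2) = 0.2745.
P_a = ½K_aγH² = 0.5×0.2745×21.4×6.6² = 127.9 kN/m, acting at H/3 = 2.200 m above the base.
FS_sliding = μW / P_a = 0.58×587.7 / 127.9 = 2.665.

2.66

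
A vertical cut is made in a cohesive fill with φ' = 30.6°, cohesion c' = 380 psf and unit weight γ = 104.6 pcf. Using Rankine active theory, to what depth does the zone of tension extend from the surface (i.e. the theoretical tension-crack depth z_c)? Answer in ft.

12.7 ft

K_a = tan²(45° − 30.6°/2) = 0.3253; √K_a = 0.5704.
The active pressure is zero where K_a γ z = 2c√K_a, so z_c = 2c/(γ√K_a) = 2×380/(104.6×0.5704) = 12.74 ft.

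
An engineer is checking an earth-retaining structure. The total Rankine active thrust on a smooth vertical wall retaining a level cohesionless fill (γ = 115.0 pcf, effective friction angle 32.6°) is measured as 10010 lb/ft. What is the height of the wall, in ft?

K_a = 0.2997. P_a = ½ K_a γ H² ⇒ H = √(2P_a/(K_a γ)).
H = √(2×10010/(0.2997×115.0)) = 24.10 ft.

24.1 ft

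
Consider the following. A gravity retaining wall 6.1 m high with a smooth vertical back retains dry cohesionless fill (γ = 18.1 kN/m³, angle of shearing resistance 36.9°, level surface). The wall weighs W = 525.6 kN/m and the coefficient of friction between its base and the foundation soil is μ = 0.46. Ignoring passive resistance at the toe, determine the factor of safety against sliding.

K_a = tan²(45° − 36.9°/2) = 0.2497.
P_a = ½K_aγH² = 0.5×0.2497×18.1×6.1² = 84.08 kN/m, acting at H/3 = 2.033 m above the base.
FS_sliding = μW / P_a = 0.46×525.6 / 84.08 = 2.876.

2.88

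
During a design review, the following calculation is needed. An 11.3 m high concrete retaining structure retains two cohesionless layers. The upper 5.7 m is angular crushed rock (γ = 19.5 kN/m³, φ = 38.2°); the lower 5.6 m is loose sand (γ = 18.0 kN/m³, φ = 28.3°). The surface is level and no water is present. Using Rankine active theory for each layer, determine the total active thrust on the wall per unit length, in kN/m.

397 kN/m

K_a1 = tan²(45°−38.2°/2) = 0.2358; K_a2 = tan²(45°−28.3°/2) = 0.3568.
Layer 1: σ at base = K_a1 γ₁ h₁ = 26.21 kPa; P₁ = ½×26.21×5.7 = 74.69.
Layer 2: σ_v at top = γ₁h₁ = 111.2; σ_h top = K_a2×111.2 = 39.66; σ_h base = K_a2×(111.2+18.0×5.6) = 75.62.
P₂ = ½(39.66+75.62)×5.6 = 322.8. Total P_a = 74.69+322.8 = 397.5 kN/m.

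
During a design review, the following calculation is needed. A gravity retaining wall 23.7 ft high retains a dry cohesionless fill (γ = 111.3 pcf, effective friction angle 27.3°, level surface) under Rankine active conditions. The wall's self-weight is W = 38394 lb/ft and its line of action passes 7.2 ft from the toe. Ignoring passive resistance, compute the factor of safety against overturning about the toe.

K_a = tan²(45° − 27.3°/2) = 0.3711.
P_a = ½K_aγH² = 0.5×0.3711×111.3×23.7² = 11600 lb/ft, acting at H/3 = 7.900 ft above the base.
Overturning moment M_o = P_a × H/3 = 11600 × 7.900 = 91650.
Resisting moment M_r = W × 7.2 = 38394 × 7.2 = 276400.
FS_overturning = M_r/M_o = 276400/91650 = 3.016.

3.02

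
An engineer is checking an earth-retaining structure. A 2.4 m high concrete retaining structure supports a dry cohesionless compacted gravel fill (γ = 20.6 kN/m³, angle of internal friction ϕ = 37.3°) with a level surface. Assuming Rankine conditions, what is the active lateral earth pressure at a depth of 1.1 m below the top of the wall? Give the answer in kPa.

K_a = (1 − sin φ)/(1 + sin φ) = 0.2453.
σ_h = K_a γ z = 0.2453 × 20.6 × 1.1 = 5.559 kPa.

5.56 kPa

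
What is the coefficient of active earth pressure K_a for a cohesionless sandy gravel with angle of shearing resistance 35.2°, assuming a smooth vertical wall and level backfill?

K_a = tan²(45° − φ/2) = tan²(27.40°) = 0.2687.

0.269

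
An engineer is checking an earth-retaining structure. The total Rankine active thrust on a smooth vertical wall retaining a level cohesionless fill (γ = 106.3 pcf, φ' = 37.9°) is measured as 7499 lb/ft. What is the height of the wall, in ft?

K_a = 0.2389. P_a = ½ K_a γ H² ⇒ H = √(2P_a/(K_a γ)).
H = √(2×7499/(0.2389×106.3)) = 24.30 ft.

24.3 ft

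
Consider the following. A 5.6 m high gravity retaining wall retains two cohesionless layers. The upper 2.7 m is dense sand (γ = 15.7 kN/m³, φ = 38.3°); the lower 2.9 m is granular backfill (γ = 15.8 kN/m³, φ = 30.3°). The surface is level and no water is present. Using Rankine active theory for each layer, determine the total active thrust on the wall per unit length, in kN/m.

75.8 kN/m

K_a1 = tan²(45°−38.3°/2) = 0.2347; K_a2 = tan²(45°−30.3°/2) = 0.3293.
Layer 1: σ at base = K_a1 γ₁ h₁ = 9.950 kPa; P₁ = ½×9.950×2.7 = 13.43.
Layer 2: σ_v at top = γ₁h₁ = 42.39; σ_h top = K_a2×42.39 = 13.96; σ_h base = K_a2×(42.39+15.8×2.9) = 29.05.
P₂ = ½(13.96+29.05)×2.9 = 62.36. Total P_a = 13.43+62.36 = 75.80 kN/m.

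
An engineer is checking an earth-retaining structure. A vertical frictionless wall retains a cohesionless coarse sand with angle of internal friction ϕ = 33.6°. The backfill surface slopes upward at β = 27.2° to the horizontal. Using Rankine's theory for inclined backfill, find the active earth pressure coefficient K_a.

K_a = cos β · (cos β − √(cos²β − cos²φ)) / (cos β + √(cos²β − cos²φ)).
cos β = 0.8894, cos φ = 0.8329, √(cos²β − cos²φ) = 0.3119.
K_a = 0.8894 × (0.8894 − 0.3119)/(0.8894 + 0.3119) = 0.4275.

0.428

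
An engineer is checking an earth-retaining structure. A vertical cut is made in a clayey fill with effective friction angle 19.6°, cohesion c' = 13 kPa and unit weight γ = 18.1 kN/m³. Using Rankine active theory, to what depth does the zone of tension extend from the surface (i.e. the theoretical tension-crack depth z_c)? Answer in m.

K_a = tan²(45° − 19.6°/2) = 0.4976; √K_a = 0.7054.
The active pressure is zero where K_a γ z = 2c√K_a, so z_c = 2c/(γ√K_a) = 2×13/(18.1×0.7054) = 2.036 m.

2.04 m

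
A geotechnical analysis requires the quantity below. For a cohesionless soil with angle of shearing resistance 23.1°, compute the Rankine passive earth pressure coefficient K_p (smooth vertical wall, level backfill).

2.29

K_p = (1 + sin φ)/(1 − sin φ) = tan²(45° + 23.1°/2) = 2.291.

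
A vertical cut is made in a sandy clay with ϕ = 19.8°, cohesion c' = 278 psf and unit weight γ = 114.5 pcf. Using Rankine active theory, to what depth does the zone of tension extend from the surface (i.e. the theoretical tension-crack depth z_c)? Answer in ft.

K_a = tan²(45° − 19.8°/2) = 0.4939; √K_a = 0.7028.
The active pressure is zero where K_a γ z = 2c√K_a, so z_c = 2c/(γ√K_a) = 2×278/(114.5×0.7028) = 6.909 ft.

6.91 ft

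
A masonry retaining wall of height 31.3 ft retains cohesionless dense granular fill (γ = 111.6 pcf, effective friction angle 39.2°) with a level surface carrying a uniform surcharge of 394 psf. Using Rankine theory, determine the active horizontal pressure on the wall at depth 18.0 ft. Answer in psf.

542 psf

K_a = (1 − sin φ)/(1 + sin φ) = 0.2255.
σ_v = γz + q = 111.6 × 18.0 + 394 = 2403 psf.
σ_h = K_a σ_v = 0.2255 × 2403 = 541.8 psf.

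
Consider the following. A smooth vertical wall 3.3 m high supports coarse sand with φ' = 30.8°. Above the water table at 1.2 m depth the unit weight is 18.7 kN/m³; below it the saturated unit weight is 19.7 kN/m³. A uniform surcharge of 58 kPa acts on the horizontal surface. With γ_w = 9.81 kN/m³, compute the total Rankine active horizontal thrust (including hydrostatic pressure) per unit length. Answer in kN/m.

110 kN/m

K_a = tan²(45° − φ/2) = 0.3227.
γ' = 19.7 − 9.81 = 9.890 kN/m³. h₂ = H − d_w = 2.1 m.
σ'_h: at surface K_a·q = 18.72; at WT K_a(q+γd_w) = 25.96; at base K_a(q+γd_w+γ'h₂) = 32.66 kPa.
P₁ = ½(18.72+25.96)×1.2 = 26.81; P₂ = ½(25.96+32.66)×2.1 = 61.55; P_w = ½γ_w h₂² = 21.63.
Total = 26.81+61.55+21.63 = 110.0 kN/m.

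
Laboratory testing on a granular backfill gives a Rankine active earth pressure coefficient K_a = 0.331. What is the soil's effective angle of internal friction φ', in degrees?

30.2°

K_a = tan²(45° − φ/2) ⇒ 45° − φ/2 = arctan(√0.331) = 29.91°.
φ = 2(45° − 29.91°) = 30.17°.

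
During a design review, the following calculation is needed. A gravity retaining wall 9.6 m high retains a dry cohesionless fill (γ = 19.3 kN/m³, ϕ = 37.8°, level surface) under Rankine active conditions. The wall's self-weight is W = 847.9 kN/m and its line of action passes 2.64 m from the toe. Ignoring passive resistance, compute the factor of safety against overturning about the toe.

3.28

K_a = tan²(45° − 37.8°/2) = 0.2400.
P_a = ½K_aγH² = 0.5×0.2400×19.3×9.6² = 213.4 kN/m, acting at H/3 = 3.200 m above the base.
Overturning moment M_o = P_a × H/3 = 213.4 × 3.200 = 683.0.
Resisting moment M_r = W × 2.64 = 847.9 × 2.64 = 2238.
FS_overturning = M_r/M_o = 2238/683.0 = 3.277.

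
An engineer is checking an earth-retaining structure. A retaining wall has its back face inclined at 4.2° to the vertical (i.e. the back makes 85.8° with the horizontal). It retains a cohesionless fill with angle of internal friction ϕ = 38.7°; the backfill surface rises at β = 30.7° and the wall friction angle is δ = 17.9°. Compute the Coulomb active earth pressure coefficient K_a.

K_a = sin²(α+φ) / [sin²α · sin(α−δ) · (1 + √{sin(φ+δ)sin(φ−β) / (sin(α−δ)sin(α+β))})²].
With α = 85.8°, φ = 38.7°, δ = 17.9°, β = 30.7°: K_a = 0.3902.

0.390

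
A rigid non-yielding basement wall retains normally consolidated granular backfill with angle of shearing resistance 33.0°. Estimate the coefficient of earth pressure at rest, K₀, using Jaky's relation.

K₀ = 1 − sin φ' = 1 − sin 33.0° = 0.4554.

0.455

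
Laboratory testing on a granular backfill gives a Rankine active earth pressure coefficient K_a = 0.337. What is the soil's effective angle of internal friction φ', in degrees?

29.7°

K_a = tan²(45° − φ/2) ⇒ 45° − φ/2 = arctan(√0.337) = 30.14°.
φ = 2(45° − 30.14°) = 29.73°.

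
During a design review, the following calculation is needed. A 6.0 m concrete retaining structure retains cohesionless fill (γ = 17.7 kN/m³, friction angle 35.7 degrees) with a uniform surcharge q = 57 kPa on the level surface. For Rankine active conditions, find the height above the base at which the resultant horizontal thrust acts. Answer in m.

K_a = 0.2630.
Triangular part P₁ = ½K_aγH² = 83.79 at H/3 = 2.000 m; rectangular part P₂ = K_a q H = 89.94 at H/2 = 3.000 m.
ȳ = (P₁·2.000 + P₂·3.000)/(P₁+P₂) = 2.518 m.

2.52 m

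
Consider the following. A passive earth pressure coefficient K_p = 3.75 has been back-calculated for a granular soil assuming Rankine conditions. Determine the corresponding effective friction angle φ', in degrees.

35.4°

K_p = (1+sin φ)/(1−sin φ) ⇒ sin φ = (K_p − 1)/(K_p + 1) = 0.5789.
φ = arcsin(0.5789) = 35.38°.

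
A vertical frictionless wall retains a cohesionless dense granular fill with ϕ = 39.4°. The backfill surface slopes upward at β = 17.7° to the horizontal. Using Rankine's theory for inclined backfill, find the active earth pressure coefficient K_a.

K_a = cos β · (cos β − √(cos²β − cos²φ)) / (cos β + √(cos²β − cos²φ)).
cos β = 0.9527, cos φ = 0.7727, √(cos²β − cos²φ) = 0.5572.
K_a = 0.9527 × (0.9527 − 0.5572)/(0.9527 + 0.5572) = 0.2495.

0.250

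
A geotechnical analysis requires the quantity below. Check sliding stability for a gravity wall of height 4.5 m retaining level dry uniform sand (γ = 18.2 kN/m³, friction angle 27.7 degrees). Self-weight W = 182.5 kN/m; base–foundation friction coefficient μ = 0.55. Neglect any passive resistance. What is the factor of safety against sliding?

K_a = tan²(45° − 27.7°/2) = 0.3653.
P_a = ½K_aγH² = 0.5×0.3653×18.2×4.5² = 67.32 kN/m, acting at H/3 = 1.500 m above the base.
FS_sliding = μW / P_a = 0.55×182.5 / 67.32 = 1.491.

1.49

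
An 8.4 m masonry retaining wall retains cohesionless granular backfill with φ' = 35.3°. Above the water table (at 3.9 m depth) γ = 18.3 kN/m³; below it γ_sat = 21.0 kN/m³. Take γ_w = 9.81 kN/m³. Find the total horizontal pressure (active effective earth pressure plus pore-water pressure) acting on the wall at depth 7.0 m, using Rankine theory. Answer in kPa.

58.8 kPa

K_a = (1 − sin φ)/(1 + sin φ) = 0.2675.
γ' = 21.0 − 9.81 = 11.19 kN/m³.
Effective vertical stress at 7.0 m: σ'_v = 18.3×3.9 + 11.19×3.10 = 106.1 kPa.
σ'_h = K_a σ'_v = 0.2675 × 106.1 = 28.38 kPa; u = γ_w × 3.10 = 30.41 kPa.
Total σ_h = 28.38 + 30.41 = 58.79 kPa.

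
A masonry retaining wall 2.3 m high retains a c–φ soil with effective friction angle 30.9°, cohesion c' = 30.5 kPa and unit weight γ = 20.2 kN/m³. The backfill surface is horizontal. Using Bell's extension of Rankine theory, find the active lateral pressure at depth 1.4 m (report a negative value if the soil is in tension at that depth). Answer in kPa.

K_a = (1 − sin φ)/(1 + sin φ) = 0.3214.
σ_a = K_a γ z − 2c√K_a = 0.3214×20.2×1.4 − 2×30.5×0.5669 = -25.49 kPa.

-25.5 kPa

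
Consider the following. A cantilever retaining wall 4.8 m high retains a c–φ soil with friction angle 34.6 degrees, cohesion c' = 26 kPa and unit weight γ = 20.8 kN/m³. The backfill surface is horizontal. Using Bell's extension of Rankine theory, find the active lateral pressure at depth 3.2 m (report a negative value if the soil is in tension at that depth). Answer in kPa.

-8.95 kPa

K_a = (1 − sin φ)/(1 + sin φ) = 0.2756.
σ_a = K_a γ z − 2c√K_a = 0.2756×20.8×3.2 − 2×26×0.5250 = -8.954 kPa.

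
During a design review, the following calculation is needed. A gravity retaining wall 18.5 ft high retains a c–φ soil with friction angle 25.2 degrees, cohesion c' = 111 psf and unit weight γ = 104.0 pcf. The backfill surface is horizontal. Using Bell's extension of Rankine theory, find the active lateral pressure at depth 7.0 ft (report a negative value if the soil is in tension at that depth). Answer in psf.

K_a = (1 − sin φ)/(1 + sin φ) = 0.4027.
σ_a = K_a γ z − 2c√K_a = 0.4027×104.0×7.0 − 2×111×0.6346 = 152.3 psf.

152 psf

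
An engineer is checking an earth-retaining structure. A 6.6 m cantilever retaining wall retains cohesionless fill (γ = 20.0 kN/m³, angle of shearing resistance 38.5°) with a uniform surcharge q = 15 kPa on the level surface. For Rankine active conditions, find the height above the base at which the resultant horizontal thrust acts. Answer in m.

K_a = 0.2327.
Triangular part P₁ = ½K_aγH² = 101.3 at H/3 = 2.200 m; rectangular part P₂ = K_a q H = 23.03 at H/2 = 3.300 m.
ȳ = (P₁·2.200 + P₂·3.300)/(P₁+P₂) = 2.404 m.

2.40 m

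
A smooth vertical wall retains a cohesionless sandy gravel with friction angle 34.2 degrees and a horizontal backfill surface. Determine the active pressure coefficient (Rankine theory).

K_a = tan²(45° − φ/2) = tan²(27.90°) = 0.2803.

0.280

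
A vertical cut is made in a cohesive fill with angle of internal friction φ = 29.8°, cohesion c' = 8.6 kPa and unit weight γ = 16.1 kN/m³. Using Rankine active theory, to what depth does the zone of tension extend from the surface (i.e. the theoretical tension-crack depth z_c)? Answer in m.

K_a = tan²(45° − 29.8°/2) = 0.3360; √K_a = 0.5797.
The active pressure is zero where K_a γ z = 2c√K_a, so z_c = 2c/(γ√K_a) = 2×8.6/(16.1×0.5797) = 1.843 m.

1.84 m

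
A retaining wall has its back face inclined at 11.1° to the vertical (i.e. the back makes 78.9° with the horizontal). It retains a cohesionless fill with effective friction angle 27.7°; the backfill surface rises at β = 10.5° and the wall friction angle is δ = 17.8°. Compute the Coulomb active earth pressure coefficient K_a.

K_a = sin²(α+φ) / [sin²α · sin(α−δ) · (1 + √{sin(φ+δ)sin(φ−β) / (sin(α−δ)sin(α+β))})²].
With α = 78.9°, φ = 27.7°, δ = 17.8°, β = 10.5°: K_a = 0.4901.

0.490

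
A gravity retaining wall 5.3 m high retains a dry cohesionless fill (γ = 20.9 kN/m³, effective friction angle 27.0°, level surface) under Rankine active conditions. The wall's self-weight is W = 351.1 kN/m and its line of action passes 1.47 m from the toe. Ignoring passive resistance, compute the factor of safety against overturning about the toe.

2.65

K_a = tan²(45° − 27.0°/2) = 0.3755.
P_a = ½K_aγH² = 0.5×0.3755×20.9×5.3² = 110.2 kN/m, acting at H/3 = 1.767 m above the base.
Overturning moment M_o = P_a × H/3 = 110.2 × 1.767 = 194.7.
Resisting moment M_r = W × 1.47 = 351.1 × 1.47 = 516.1.
FS_overturning = M_r/M_o = 516.1/194.7 = 2.650.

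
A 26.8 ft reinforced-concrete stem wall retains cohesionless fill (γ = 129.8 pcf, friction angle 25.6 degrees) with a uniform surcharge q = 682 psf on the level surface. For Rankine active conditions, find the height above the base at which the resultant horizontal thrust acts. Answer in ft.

10.2 ft

K_a = 0.3966.
Triangular part P₁ = ½K_aγH² = 18490 at H/3 = 8.933 ft; rectangular part P₂ = K_a q H = 7248 at H/2 = 13.40 ft.
ȳ = (P₁·8.933 + P₂·13.40)/(P₁+P₂) = 10.19 ft.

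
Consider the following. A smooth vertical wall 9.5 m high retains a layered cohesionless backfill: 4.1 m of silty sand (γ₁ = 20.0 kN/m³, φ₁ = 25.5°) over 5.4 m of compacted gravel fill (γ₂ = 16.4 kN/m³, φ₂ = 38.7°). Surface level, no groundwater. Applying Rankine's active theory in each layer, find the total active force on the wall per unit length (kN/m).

224 kN/m

K_a1 = tan²(45°−25.5°/2) = 0.3981; K_a2 = tan²(45°−38.7°/2) = 0.2306.
Layer 1: σ at base = K_a1 γ₁ h₁ = 32.64 kPa; P₁ = ½×32.64×4.1 = 66.92.
Layer 2: σ_v at top = γ₁h₁ = 82.00; σ_h top = K_a2×82.00 = 18.91; σ_h base = K_a2×(82.00+16.4×5.4) = 39.33.
P₂ = ½(18.91+39.33)×5.4 = 157.2. Total P_a = 66.92+157.2 = 224.2 kN/m.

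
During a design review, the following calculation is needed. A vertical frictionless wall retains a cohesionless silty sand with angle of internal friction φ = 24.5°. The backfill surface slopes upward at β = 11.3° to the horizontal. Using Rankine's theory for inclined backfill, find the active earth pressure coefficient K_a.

K_a = cos β · (cos β − √(cos²β − cos²φ)) / (cos β + √(cos²β − cos²φ)).
cos β = 0.9806, cos φ = 0.9100, √(cos²β − cos²φ) = 0.3655.
K_a = 0.9806 × (0.9806 − 0.3655)/(0.9806 + 0.3655) = 0.4481.

0.448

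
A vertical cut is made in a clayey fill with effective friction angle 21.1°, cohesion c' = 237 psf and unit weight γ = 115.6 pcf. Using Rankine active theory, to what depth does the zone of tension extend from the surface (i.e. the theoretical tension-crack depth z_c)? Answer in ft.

5.98 ft

K_a = tan²(45° − 21.1°/2) = 0.4706; √K_a = 0.6860.
The active pressure is zero where K_a γ z = 2c√K_a, so z_c = 2c/(γ√K_a) = 2×237/(115.6×0.6860) = 5.977 ft.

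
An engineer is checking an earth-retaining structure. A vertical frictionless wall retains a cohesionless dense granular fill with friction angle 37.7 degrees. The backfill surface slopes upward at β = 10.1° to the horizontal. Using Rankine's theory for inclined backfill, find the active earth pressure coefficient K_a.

K_a = cos β · (cos β − √(cos²β − cos²φ)) / (cos β + √(cos²β − cos²φ)).
cos β = 0.9845, cos φ = 0.7912, √(cos²β − cos²φ) = 0.5858.
K_a = 0.9845 × (0.9845 − 0.5858)/(0.9845 + 0.5858) = 0.2499.

0.250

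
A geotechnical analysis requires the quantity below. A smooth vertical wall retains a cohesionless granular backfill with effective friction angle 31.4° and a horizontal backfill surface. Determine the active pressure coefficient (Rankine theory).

0.315

K_a = tan²(45° − φ/2) = tan²(29.30°) = 0.3149.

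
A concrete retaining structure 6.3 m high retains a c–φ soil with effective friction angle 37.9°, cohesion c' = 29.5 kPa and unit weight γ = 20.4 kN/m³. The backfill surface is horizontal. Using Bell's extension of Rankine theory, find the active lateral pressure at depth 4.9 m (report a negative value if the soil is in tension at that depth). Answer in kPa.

-4.96 kPa

K_a = (1 − sin φ)/(1 + sin φ) = 0.2389.
σ_a = K_a γ z − 2c√K_a = 0.2389×20.4×4.9 − 2×29.5×0.4888 = -4.956 kPa.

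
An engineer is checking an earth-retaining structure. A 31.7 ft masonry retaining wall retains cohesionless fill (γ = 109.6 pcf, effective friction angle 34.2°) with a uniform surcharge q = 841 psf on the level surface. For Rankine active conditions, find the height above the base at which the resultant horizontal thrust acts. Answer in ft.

K_a = 0.2803.
Triangular part P₁ = ½K_aγH² = 15440 at H/3 = 10.57 ft; rectangular part P₂ = K_a q H = 7474 at H/2 = 15.85 ft.
ȳ = (P₁·10.57 + P₂·15.85)/(P₁+P₂) = 12.29 ft.

12.3 ft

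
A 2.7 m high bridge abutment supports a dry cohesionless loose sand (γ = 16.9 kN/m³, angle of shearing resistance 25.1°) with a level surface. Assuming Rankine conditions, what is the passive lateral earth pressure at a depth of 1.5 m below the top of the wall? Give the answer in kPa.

K_p = (1 + sin φ)/(1 − sin φ) = 2.473.
σ_h = K_p γ z = 2.473 × 16.9 × 1.5 = 62.70 kPa.

62.7 kPa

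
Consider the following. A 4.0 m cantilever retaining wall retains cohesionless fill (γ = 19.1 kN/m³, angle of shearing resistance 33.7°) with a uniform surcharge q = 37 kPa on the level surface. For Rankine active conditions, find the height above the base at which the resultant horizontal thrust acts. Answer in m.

1.66 m

K_a = 0.2863.
Triangular part P₁ = ½K_aγH² = 43.75 at H/3 = 1.333 m; rectangular part P₂ = K_a q H = 42.37 at H/2 = 2.000 m.
ȳ = (P₁·1.333 + P₂·2.000)/(P₁+P₂) = 1.661 m.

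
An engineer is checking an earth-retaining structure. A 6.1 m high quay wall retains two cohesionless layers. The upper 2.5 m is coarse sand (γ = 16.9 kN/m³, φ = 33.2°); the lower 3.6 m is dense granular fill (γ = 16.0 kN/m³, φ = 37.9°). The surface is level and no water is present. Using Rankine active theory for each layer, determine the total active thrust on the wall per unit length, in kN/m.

K_a1 = tan²(45°−33.2°/2) = 0.2924; K_a2 = tan²(45°−37.9°/2) = 0.2389.
Layer 1: σ at base = K_a1 γ₁ h₁ = 12.35 kPa; P₁ = ½×12.35×2.5 = 15.44.
Layer 2: σ_v at top = γ₁h₁ = 42.25; σ_h top = K_a2×42.25 = 10.10; σ_h base = K_a2×(42.25+16.0×3.6) = 23.86.
P₂ = ½(10.10+23.86)×3.6 = 61.12. Total P_a = 15.44+61.12 = 76.56 kN/m.

76.6 kN/m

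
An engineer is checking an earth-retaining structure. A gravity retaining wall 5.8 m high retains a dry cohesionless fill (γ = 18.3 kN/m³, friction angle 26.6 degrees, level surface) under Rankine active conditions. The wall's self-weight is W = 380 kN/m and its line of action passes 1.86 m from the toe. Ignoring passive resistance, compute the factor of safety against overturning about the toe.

K_a = tan²(45° − 26.6°/2) = 0.3814.
P_a = ½K_aγH² = 0.5×0.3814×18.3×5.8² = 117.4 kN/m, acting at H/3 = 1.933 m above the base.
Overturning moment M_o = P_a × H/3 = 117.4 × 1.933 = 227.0.
Resisting moment M_r = W × 1.86 = 380 × 1.86 = 706.8.
FS_overturning = M_r/M_o = 706.8/227.0 = 3.114.

3.11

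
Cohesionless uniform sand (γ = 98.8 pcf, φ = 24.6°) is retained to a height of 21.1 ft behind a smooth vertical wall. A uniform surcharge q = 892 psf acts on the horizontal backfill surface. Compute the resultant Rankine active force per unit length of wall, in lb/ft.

16800 lb/ft

K_a = tan²(45° − φ/2) = 0.4121.
Soil triangle: ½ K_a γ H² = 0.5×0.4121×98.8×21.1² = 9065 lb/ft.
Surcharge rectangle: K_a q H = 0.4121×892×21.1 = 7757 lb/ft.
Total = 9065 + 7757 = 16820 lb/ft.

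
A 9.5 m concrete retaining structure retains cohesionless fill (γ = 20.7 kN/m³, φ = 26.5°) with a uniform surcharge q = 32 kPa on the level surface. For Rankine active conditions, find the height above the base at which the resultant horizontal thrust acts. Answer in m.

K_a = 0.3829.
Triangular part P₁ = ½K_aγH² = 357.7 at H/3 = 3.167 m; rectangular part P₂ = K_a q H = 116.4 at H/2 = 4.750 m.
ȳ = (P₁·3.167 + P₂·4.750)/(P₁+P₂) = 3.555 m.

3.56 m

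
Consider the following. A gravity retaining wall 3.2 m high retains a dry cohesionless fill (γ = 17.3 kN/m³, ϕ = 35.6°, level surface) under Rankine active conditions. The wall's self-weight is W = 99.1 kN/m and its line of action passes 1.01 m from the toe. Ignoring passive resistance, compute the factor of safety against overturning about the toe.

4.01

K_a = tan²(45° − 35.6°/2) = 0.2641.
P_a = ½K_aγH² = 0.5×0.2641×17.3×3.2² = 23.40 kN/m, acting at H/3 = 1.067 m above the base.
Overturning moment M_o = P_a × H/3 = 23.40 × 1.067 = 24.95.
Resisting moment M_r = W × 1.01 = 99.1 × 1.01 = 100.1.
FS_overturning = M_r/M_o = 100.1/24.95 = 4.011.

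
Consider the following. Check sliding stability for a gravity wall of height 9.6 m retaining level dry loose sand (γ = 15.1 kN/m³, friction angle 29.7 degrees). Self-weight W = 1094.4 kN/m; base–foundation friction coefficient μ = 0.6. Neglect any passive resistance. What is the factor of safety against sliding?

2.80

K_a = tan²(45° − 29.7°/2) = 0.3374.
P_a = ½K_aγH² = 0.5×0.3374×15.1×9.6² = 234.8 kN/m, acting at H/3 = 3.200 m above the base.
FS_sliding = μW / P_a = 0.6×1094.4 / 234.8 = 2.797.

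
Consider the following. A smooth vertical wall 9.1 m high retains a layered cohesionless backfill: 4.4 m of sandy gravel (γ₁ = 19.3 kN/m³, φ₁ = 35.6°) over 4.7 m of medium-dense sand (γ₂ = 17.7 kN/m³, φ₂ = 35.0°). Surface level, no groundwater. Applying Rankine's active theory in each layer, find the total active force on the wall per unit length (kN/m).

K_a1 = tan²(45°−35.6°/2) = 0.2641; K_a2 = tan²(45°−35.0°/2) = 0.2710.
Layer 1: σ at base = K_a1 γ₁ h₁ = 22.43 kPa; P₁ = ½×22.43×4.4 = 49.34.
Layer 2: σ_v at top = γ₁h₁ = 84.92; σ_h top = K_a2×84.92 = 23.01; σ_h base = K_a2×(84.92+17.7×4.7) = 45.56.
P₂ = ½(23.01+45.56)×4.7 = 161.1. Total P_a = 49.34+161.1 = 210.5 kN/m.

210 kN/m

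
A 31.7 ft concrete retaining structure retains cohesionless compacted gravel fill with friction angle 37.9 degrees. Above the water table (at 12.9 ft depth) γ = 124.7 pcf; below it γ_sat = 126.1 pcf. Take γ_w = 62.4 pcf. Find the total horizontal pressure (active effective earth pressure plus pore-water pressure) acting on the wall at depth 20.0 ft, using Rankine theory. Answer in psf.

935 psf

K_a = (1 − sin φ)/(1 + sin φ) = 0.2389.
γ' = 126.1 − 62.4 = 63.70 pcf.
Effective vertical stress at 20.0 ft: σ'_v = 124.7×12.9 + 63.70×7.10 = 2061 psf.
σ'_h = K_a σ'_v = 0.2389 × 2061 = 492.4 psf; u = γ_w × 7.10 = 443.0 psf.
Total σ_h = 492.4 + 443.0 = 935.5 psf.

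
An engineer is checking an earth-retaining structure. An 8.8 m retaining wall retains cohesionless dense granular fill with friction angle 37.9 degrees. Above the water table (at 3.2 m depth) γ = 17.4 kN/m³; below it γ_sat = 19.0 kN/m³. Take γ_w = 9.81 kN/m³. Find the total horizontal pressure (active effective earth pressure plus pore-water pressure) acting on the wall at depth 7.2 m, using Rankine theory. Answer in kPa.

61.3 kPa

K_a = (1 − sin φ)/(1 + sin φ) = 0.2389.
γ' = 19.0 − 9.81 = 9.190 kN/m³.
Effective vertical stress at 7.2 m: σ'_v = 17.4×3.2 + 9.190×4.00 = 92.44 kPa.
σ'_h = K_a σ'_v = 0.2389 × 92.44 = 22.09 kPa; u = γ_w × 4.00 = 39.24 kPa.
Total σ_h = 22.09 + 39.24 = 61.33 kPa.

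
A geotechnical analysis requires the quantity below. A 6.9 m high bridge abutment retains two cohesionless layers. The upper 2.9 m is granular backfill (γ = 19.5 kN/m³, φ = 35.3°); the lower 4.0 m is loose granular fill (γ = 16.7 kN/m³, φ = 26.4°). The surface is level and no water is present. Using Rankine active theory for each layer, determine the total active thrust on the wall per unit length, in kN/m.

K_a1 = tan²(45°−35.3°/2) = 0.2675; K_a2 = tan²(45°−26.4°/2) = 0.3844.
Layer 1: σ at base = K_a1 γ₁ h₁ = 15.13 kPa; P₁ = ½×15.13×2.9 = 21.94.
Layer 2: σ_v at top = γ₁h₁ = 56.55; σ_h top = K_a2×56.55 = 21.74; σ_h base = K_a2×(56.55+16.7×4.0) = 47.42.
P₂ = ½(21.74+47.42)×4.0 = 138.3. Total P_a = 21.94+138.3 = 160.3 kN/m.

160 kN/m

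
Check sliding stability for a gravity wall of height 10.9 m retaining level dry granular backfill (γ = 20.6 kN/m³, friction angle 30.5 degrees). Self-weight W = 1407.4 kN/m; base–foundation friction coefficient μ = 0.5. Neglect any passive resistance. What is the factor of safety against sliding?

K_a = tan²(45° − 30.5°/2) = 0.3267.
P_a = ½K_aγH² = 0.5×0.3267×20.6×10.9² = 399.8 kN/m, acting at H/3 = 3.633 m above the base.
FS_sliding = μW / P_a = 0.5×1407.4 / 399.8 = 1.760.

1.76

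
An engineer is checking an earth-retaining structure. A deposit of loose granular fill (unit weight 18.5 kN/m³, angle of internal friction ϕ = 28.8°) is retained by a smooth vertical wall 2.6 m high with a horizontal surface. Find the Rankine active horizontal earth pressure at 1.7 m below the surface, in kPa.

11.0 kPa

K_a = (1 − sin φ)/(1 + sin φ) = 0.3498.
σ_h = K_a γ z = 0.3498 × 18.5 × 1.7 = 11.00 kPa.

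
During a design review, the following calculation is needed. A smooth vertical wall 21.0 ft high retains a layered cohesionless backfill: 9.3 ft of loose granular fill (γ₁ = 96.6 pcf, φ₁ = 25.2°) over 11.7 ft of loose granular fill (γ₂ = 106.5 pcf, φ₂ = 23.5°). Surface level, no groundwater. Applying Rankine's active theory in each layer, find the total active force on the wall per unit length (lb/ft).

9330 lb/ft

K_a1 = tan²(45°−25.2°/2) = 0.4027; K_a2 = tan²(45°−23.5°/2) = 0.4298.
Layer 1: σ at base = K_a1 γ₁ h₁ = 361.8 psf; P₁ = ½×361.8×9.3 = 1682.
Layer 2: σ_v at top = γ₁h₁ = 898.4; σ_h top = K_a2×898.4 = 386.2; σ_h base = K_a2×(898.4+106.5×11.7) = 921.8.
P₂ = ½(386.2+921.8)×11.7 = 7652. Total P_a = 1682+7652 = 9334 lb/ft.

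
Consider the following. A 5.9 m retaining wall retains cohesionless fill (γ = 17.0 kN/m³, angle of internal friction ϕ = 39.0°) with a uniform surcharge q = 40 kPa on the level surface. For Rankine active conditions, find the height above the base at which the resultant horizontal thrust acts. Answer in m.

2.40 m

K_a = 0.2275.
Triangular part P₁ = ½K_aγH² = 67.32 at H/3 = 1.967 m; rectangular part P₂ = K_a q H = 53.69 at H/2 = 2.950 m.
ȳ = (P₁·1.967 + P₂·2.950)/(P₁+P₂) = 2.403 m.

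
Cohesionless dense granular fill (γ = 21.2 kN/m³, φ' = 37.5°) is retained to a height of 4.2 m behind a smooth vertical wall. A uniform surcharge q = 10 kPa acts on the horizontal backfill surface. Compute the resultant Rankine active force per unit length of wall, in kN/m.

55.7 kN/m

K_a = tan²(45° − φ/2) = 0.2432.
Soil triangle: ½ K_a γ H² = 0.5×0.2432×21.2×4.2² = 45.47 kN/m.
Surcharge rectangle: K_a q H = 0.2432×10×4.2 = 10.21 kN/m.
Total = 45.47 + 10.21 = 55.69 kN/m.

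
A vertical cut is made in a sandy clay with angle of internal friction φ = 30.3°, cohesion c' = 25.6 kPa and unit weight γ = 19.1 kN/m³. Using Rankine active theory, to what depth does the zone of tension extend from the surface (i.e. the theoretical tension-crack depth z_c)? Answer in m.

K_a = tan²(45° − 30.3°/2) = 0.3293; √K_a = 0.5739.
The active pressure is zero where K_a γ z = 2c√K_a, so z_c = 2c/(γ√K_a) = 2×25.6/(19.1×0.5739) = 4.671 m.

4.67 m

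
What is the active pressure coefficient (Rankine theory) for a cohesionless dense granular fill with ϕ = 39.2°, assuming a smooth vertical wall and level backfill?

0.225

K_a = tan²(45° − φ/2) = tan²(25.40°) = 0.2255.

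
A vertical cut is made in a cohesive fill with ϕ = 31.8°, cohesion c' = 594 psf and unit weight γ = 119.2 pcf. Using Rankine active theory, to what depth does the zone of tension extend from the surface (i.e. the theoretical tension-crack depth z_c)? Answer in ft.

17.9 ft

K_a = tan²(45° − 31.8°/2) = 0.3098; √K_a = 0.5566.
The active pressure is zero where K_a γ z = 2c√K_a, so z_c = 2c/(γ√K_a) = 2×594/(119.2×0.5566) = 17.91 ft.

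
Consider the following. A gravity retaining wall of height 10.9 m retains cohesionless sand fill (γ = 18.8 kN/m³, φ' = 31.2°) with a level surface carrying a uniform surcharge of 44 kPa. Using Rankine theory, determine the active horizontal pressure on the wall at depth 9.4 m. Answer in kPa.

70.1 kPa

K_a = (1 − sin φ)/(1 + sin φ) = 0.3175.
σ_v = γz + q = 18.8 × 9.4 + 44 = 220.7 kPa.
σ_h = K_a σ_v = 0.3175 × 220.7 = 70.08 kPa.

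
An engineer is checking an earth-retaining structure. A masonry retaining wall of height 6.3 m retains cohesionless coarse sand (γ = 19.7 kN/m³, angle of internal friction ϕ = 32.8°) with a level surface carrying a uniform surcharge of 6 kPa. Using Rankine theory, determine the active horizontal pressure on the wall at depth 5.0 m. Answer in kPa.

K_a = (1 − sin φ)/(1 + sin φ) = 0.2973.
σ_v = γz + q = 19.7 × 5.0 + 6 = 104.5 kPa.
σ_h = K_a σ_v = 0.2973 × 104.5 = 31.06 kPa.

31.1 kPa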